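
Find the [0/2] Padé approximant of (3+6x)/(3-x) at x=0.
1/(14*x**2/3 - 7*x/3 + 1)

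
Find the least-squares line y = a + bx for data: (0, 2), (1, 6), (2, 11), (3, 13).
a = 23/10, b = 19/5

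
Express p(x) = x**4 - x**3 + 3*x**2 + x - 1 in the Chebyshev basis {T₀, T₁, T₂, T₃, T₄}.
(7/8)T₀ + (1/4)T₁ + (2)T₂ + (-1/4)T₃ + (1/8)T₄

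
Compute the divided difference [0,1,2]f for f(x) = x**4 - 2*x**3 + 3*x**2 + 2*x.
4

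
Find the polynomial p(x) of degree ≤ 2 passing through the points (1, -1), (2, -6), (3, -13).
-x**2 - 2*x + 2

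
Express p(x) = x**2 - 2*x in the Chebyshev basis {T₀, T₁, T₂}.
(1/2)T₀ + (-2)T₁ + (1/2)T₂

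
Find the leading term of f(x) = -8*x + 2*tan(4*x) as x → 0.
128*x**3/3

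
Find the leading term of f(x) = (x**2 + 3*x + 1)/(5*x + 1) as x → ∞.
x/5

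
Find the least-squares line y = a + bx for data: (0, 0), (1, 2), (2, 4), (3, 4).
a = 2/5, b = 7/5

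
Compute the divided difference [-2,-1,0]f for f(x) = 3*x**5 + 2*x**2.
-43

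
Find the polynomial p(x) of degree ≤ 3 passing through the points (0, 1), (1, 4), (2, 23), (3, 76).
3*x**3 - x**2 + x + 1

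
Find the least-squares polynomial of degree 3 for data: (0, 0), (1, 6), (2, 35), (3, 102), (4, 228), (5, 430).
-1/9 + (347/189)x + (104/63)x² + (82/27)x³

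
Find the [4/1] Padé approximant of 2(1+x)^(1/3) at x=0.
(2*x**4/243 - 16*x**3/405 + 4*x**2/15 + 32*x/15 + 2)/(11*x/15 + 1)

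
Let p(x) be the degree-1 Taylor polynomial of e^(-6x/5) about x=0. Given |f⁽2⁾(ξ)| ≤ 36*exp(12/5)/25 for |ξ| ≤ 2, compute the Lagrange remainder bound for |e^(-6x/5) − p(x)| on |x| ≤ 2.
72*exp(12/5)/25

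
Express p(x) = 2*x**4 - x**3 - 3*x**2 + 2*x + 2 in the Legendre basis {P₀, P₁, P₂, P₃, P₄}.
(7/5)P₀ + (7/5)P₁ + (-6/7)P₂ + (-2/5)P₃ + (16/35)P₄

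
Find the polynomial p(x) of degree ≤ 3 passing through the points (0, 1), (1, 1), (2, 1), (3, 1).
1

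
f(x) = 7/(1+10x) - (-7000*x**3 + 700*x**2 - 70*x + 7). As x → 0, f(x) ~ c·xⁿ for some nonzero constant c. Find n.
4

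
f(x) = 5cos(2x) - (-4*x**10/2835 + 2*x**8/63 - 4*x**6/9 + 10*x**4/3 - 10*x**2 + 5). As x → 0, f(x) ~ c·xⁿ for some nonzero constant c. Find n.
12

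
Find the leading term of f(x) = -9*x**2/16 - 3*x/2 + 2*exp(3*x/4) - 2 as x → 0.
9*x**3/64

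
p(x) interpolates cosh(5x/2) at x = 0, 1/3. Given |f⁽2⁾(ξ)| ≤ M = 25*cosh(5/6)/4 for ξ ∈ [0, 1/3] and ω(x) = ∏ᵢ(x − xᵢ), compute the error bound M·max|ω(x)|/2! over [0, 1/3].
25*cosh(5/6)/288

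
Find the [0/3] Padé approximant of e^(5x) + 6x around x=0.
1/(-6461*x**3/6 + 217*x**2/2 - 11*x + 1)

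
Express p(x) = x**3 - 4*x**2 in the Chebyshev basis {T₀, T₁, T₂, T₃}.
(-2)T₀ + (3/4)T₁ + (-2)T₂ + (1/4)T₃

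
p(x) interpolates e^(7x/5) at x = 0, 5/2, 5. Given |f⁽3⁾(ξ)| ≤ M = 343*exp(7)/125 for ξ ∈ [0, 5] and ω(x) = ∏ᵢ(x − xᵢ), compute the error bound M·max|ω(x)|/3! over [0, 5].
343*sqrt(3)*exp(7)/216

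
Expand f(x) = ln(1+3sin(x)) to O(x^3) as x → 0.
3*x - 9*x**2/2 + O(x**3)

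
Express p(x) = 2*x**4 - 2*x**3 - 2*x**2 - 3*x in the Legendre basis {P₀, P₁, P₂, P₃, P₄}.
(-4/15)P₀ + (-21/5)P₁ + (-4/21)P₂ + (-4/5)P₃ + (16/35)P₄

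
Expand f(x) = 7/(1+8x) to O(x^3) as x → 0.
7 - 56*x + 448*x**2 + O(x**3)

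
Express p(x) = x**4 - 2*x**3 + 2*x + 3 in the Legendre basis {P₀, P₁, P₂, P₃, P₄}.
(16/5)P₀ + (4/5)P₁ + (4/7)P₂ + (-4/5)P₃ + (8/35)P₄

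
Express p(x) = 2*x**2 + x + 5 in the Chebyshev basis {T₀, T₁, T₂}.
(6)T₀ + T₁ + T₂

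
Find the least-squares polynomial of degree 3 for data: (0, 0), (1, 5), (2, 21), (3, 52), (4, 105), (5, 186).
-11/126 + (1763/756)x + (521/252)x² + (53/54)x³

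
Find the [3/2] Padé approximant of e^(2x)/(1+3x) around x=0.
(536*x**3/1455 + 498*x**2/485 + 147*x/97 + 1)/(-707*x**2/485 + 244*x/97 + 1)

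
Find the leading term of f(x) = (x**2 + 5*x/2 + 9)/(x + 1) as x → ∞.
x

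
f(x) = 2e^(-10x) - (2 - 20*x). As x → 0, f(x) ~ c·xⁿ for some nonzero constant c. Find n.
2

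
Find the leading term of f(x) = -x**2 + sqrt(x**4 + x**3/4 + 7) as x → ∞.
x/8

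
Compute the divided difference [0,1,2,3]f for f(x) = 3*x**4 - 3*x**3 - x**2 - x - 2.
15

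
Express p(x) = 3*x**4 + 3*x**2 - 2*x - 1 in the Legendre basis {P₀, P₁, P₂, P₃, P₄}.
(3/5)P₀ + (-2)P₁ + (26/7)P₂ + (24/35)P₄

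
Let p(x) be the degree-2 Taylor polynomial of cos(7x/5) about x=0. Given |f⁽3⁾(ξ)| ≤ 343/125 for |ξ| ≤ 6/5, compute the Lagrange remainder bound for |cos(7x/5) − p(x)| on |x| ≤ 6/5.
12348/15625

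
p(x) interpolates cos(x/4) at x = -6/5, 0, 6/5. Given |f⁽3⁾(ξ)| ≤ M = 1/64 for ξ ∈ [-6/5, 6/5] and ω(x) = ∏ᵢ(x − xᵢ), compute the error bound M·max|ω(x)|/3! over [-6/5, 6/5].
sqrt(3)/1000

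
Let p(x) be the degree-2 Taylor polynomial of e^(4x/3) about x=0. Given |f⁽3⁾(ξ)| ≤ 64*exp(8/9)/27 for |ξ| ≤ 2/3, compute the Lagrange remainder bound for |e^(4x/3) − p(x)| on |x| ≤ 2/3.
256*exp(8/9)/2187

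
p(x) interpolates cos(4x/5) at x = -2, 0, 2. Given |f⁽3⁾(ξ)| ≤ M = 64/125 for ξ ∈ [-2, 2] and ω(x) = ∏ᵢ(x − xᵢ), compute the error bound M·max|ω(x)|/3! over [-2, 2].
512*sqrt(3)/3375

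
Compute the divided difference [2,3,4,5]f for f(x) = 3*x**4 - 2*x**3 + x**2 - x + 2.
40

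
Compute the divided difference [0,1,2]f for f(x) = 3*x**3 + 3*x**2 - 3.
12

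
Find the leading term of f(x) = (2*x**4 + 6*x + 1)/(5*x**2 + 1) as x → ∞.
2*x**2/5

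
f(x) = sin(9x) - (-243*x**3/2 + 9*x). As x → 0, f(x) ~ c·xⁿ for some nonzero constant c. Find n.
5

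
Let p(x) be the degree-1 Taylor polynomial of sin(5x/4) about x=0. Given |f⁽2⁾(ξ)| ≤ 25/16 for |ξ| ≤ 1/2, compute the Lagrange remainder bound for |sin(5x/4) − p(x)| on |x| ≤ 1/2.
25/128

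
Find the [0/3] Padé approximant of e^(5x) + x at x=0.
1/(-521*x**3/6 + 47*x**2/2 - 6*x + 1)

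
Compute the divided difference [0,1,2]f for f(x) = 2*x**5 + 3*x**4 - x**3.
48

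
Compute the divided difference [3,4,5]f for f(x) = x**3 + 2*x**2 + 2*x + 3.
14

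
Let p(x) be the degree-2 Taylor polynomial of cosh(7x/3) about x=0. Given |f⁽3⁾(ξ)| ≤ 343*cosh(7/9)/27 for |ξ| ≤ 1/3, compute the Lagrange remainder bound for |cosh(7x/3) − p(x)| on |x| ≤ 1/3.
343*cosh(7/9)/4374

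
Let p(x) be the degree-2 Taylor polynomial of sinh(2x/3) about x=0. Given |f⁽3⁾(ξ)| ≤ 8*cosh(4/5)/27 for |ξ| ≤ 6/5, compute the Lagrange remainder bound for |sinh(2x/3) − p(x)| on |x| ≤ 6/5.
32*cosh(4/5)/375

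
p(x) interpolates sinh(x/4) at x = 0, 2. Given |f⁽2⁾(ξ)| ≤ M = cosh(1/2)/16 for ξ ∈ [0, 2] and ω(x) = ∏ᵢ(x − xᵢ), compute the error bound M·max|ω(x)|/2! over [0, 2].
cosh(1/2)/32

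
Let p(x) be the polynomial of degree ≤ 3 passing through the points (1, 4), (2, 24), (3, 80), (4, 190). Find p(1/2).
15/8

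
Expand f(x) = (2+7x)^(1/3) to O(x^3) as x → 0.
2**(1/3) + 7*2**(1/3)*x/6 - 49*2**(1/3)*x**2/36 + O(x**3)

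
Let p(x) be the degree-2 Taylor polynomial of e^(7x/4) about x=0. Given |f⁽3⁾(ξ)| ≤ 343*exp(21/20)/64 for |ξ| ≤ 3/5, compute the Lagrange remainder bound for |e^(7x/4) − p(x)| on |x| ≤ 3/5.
3087*exp(21/20)/16000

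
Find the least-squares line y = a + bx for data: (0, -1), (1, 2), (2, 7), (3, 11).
a = -7/5, b = 41/10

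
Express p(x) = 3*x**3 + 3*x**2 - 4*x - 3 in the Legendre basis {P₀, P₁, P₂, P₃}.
(-2)P₀ + (-11/5)P₁ + (2)P₂ + (6/5)P₃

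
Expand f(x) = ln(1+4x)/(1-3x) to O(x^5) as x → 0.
4*x + 4*x**2 + 100*x**3/3 + 36*x**4 + O(x**5)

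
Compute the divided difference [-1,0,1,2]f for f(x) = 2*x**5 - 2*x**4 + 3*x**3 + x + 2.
9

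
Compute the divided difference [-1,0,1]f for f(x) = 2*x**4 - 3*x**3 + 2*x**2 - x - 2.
4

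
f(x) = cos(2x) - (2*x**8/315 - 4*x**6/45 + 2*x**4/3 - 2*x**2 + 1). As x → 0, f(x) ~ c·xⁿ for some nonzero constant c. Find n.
10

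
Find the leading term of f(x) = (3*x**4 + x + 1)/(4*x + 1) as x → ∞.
3*x**3/4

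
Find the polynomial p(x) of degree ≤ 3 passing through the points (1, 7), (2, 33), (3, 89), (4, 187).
2*x**3 + 3*x**2 + 3*x - 1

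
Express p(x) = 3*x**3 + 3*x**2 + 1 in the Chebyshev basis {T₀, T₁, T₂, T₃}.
(5/2)T₀ + (9/4)T₁ + (3/2)T₂ + (3/4)T₃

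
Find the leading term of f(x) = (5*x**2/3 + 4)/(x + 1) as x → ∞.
5*x/3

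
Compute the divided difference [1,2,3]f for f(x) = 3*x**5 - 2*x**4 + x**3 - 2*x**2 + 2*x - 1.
224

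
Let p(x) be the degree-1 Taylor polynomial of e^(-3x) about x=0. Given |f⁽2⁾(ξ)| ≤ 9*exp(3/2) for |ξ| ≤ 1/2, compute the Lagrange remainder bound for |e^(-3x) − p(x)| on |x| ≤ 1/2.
9*exp(3/2)/8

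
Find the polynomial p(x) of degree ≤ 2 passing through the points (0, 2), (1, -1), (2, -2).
x**2 - 4*x + 2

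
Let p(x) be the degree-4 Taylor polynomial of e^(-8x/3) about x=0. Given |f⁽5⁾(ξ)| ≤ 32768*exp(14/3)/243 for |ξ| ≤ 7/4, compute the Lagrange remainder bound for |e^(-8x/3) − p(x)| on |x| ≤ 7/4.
67228*exp(14/3)/3645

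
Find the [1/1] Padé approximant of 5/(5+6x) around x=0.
1/(6*x/5 + 1)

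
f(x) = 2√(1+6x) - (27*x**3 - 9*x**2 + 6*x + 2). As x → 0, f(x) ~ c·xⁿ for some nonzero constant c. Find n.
4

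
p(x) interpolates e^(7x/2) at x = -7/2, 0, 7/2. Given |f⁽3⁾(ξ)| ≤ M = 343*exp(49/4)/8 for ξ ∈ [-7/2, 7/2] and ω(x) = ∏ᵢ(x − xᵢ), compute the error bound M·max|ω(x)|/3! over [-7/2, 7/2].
117649*sqrt(3)*exp(49/4)/1728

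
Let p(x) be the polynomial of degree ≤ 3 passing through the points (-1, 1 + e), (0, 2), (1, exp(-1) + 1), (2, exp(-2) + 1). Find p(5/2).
(-35*e + 35 + (37 - 5*e)*exp(2))*exp(-2)/16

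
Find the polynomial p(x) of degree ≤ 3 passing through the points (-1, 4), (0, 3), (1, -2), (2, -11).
-2*x**2 - 3*x + 3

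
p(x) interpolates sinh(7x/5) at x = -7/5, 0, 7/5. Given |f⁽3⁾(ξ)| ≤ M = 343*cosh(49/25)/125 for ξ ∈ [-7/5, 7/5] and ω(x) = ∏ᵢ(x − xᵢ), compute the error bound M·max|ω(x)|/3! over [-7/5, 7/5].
117649*sqrt(3)*cosh(49/25)/421875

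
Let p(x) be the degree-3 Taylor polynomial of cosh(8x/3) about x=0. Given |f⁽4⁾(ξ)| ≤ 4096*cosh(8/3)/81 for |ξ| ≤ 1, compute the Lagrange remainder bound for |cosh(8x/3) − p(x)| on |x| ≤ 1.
512*cosh(8/3)/243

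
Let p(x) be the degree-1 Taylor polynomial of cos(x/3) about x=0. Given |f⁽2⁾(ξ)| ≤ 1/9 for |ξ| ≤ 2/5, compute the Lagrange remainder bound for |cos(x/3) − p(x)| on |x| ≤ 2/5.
2/225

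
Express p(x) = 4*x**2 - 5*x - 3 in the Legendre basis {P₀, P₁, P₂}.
(-5/3)P₀ + (-5)P₁ + (8/3)P₂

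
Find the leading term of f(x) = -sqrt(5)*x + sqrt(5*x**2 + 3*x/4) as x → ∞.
3*sqrt(5)/40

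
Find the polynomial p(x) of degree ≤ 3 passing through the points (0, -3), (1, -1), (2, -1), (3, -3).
-x**2 + 3*x - 3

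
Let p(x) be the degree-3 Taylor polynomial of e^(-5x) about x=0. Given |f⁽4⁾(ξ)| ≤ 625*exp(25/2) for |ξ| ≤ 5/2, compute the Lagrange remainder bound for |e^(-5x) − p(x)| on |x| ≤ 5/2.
390625*exp(25/2)/384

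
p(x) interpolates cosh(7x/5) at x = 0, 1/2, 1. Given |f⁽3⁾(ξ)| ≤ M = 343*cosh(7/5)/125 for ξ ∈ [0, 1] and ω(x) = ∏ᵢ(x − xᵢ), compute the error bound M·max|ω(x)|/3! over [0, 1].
343*sqrt(3)*cosh(7/5)/27000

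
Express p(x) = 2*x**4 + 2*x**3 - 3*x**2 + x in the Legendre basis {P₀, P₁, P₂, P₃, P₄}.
(-3/5)P₀ + (11/5)P₁ + (-6/7)P₂ + (4/5)P₃ + (16/35)P₄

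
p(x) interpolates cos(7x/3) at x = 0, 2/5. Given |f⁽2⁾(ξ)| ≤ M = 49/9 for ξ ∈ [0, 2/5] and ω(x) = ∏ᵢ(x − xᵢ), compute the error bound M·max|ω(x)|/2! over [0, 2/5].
49/450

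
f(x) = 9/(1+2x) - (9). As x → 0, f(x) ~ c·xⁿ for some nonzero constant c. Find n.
1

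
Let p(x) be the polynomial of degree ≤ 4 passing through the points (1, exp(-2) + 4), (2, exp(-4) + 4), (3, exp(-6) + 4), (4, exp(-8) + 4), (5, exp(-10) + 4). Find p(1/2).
(-420*exp(6) - 180*exp(2) + 35 + 378*exp(4) + 315*exp(8) + 512*exp(10))*exp(-10)/128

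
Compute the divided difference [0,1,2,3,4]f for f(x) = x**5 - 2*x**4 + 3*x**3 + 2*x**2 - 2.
8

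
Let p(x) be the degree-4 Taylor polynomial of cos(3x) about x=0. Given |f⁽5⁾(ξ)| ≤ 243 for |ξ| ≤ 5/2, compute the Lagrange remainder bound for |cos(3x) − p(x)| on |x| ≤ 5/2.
50625/256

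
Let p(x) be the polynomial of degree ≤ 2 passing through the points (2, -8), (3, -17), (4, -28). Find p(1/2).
7/4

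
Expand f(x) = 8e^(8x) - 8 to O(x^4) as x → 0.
64*x + 256*x**2 + 2048*x**3/3 + O(x**4)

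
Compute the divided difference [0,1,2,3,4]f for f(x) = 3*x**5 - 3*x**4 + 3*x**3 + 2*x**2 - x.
27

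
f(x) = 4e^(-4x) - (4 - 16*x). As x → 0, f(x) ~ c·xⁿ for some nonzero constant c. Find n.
2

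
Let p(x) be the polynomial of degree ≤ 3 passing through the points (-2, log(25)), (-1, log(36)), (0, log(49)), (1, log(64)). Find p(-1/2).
-3*log(2)/8 - log(5)/8 + 9*log(6)/8 + 9*log(7)/8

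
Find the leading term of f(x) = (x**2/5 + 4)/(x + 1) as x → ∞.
x/5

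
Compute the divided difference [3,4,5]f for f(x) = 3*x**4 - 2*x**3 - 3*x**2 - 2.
264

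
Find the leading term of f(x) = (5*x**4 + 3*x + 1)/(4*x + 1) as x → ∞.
5*x**3/4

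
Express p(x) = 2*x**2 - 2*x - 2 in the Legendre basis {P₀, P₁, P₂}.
(-4/3)P₀ + (-2)P₁ + (4/3)P₂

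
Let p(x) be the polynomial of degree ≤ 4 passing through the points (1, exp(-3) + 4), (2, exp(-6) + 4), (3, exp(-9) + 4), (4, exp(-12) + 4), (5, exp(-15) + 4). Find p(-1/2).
(-2772*exp(9) - 1540*exp(3) + 315 + 2970*exp(6) + 1155*exp(12) + 512*exp(15))*exp(-15)/128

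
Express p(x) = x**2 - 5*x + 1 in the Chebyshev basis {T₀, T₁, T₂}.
(3/2)T₀ + (-5)T₁ + (1/2)T₂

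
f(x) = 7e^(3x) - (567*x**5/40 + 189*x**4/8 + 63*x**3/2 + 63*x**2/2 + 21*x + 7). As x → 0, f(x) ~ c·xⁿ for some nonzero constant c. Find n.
6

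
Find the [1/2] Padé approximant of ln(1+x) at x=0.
x/(-x**2/12 + x/2 + 1)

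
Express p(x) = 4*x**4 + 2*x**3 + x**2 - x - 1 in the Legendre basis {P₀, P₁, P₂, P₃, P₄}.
(2/15)P₀ + (1/5)P₁ + (62/21)P₂ + (4/5)P₃ + (32/35)P₄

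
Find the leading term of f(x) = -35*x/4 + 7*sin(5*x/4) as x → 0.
-875*x**3/384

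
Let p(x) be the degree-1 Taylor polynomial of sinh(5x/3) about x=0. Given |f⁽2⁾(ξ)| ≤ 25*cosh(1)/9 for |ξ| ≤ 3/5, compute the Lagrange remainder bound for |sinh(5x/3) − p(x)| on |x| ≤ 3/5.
cosh(1)/2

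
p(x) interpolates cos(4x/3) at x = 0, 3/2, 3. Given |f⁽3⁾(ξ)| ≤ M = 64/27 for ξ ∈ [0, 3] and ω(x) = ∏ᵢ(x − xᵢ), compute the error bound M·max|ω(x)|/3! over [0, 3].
8*sqrt(3)/27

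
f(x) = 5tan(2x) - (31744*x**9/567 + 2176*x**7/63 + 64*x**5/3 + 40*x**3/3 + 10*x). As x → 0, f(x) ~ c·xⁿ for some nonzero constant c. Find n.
11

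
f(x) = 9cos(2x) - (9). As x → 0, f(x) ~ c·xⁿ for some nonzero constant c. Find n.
2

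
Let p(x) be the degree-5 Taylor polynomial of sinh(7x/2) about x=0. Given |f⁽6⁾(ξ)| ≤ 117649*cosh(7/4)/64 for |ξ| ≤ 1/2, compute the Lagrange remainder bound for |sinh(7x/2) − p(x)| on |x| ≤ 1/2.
117649*cosh(7/4)/2949120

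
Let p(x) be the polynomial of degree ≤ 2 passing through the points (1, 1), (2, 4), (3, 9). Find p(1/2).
1/4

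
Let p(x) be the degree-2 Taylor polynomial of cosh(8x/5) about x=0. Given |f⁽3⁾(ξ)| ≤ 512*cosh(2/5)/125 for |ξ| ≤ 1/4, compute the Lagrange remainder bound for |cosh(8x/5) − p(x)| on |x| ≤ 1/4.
4*cosh(2/5)/375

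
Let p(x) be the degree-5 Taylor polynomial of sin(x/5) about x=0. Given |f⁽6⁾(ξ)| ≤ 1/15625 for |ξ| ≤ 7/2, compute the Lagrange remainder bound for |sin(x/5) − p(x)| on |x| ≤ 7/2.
117649/720000000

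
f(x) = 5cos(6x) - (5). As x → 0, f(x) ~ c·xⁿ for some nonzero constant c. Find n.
2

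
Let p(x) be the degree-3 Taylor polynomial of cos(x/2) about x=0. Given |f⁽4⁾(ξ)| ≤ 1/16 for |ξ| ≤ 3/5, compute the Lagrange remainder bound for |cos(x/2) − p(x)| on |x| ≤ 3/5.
27/80000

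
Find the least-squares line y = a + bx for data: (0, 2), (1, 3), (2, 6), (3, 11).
a = 1, b = 3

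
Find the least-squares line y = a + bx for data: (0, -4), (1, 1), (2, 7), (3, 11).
a = -39/10, b = 51/10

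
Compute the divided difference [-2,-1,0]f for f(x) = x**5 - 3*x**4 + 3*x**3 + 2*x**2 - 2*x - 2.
-43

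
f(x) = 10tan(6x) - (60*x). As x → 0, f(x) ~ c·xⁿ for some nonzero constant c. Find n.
3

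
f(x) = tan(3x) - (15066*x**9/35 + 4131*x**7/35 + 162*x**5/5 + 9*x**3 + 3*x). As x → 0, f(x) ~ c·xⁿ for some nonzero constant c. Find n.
11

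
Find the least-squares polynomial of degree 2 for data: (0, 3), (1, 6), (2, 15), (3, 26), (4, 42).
14/5 + (9/5)x + (2)x²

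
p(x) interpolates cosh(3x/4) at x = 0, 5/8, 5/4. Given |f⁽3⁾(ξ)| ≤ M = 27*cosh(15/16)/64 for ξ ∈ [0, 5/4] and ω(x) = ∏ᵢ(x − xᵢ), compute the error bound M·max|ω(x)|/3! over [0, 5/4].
125*sqrt(3)*cosh(15/16)/32768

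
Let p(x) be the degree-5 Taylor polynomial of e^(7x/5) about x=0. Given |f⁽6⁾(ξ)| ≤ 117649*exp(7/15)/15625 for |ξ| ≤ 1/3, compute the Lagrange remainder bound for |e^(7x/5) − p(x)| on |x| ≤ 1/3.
117649*exp(7/15)/8201250000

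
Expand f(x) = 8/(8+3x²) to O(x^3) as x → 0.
1 - 3*x**2/8 + O(x**3)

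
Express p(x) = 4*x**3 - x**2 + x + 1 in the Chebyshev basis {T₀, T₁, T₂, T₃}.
(1/2)T₀ + (4)T₁ + (-1/2)T₂ + T₃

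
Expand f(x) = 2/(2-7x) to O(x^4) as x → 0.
1 + 7*x/2 + 49*x**2/4 + 343*x**3/8 + O(x**4)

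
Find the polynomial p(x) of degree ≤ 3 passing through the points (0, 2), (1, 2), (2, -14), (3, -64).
-3*x**3 + x**2 + 2*x + 2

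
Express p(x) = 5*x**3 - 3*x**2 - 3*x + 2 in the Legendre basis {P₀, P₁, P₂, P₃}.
P₀ + (-2)P₂ + (2)P₃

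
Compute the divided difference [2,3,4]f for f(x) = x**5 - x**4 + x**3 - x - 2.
239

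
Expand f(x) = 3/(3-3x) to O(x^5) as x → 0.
1 + x + x**2 + x**3 + x**4 + O(x**5)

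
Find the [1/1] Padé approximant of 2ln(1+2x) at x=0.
4*x/(x + 1)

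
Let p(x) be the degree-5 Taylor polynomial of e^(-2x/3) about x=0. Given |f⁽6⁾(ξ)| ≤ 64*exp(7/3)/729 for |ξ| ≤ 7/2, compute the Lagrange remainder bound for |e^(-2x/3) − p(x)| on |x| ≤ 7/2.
117649*exp(7/3)/524880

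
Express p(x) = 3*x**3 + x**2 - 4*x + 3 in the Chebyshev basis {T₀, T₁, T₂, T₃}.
(7/2)T₀ + (-7/4)T₁ + (1/2)T₂ + (3/4)T₃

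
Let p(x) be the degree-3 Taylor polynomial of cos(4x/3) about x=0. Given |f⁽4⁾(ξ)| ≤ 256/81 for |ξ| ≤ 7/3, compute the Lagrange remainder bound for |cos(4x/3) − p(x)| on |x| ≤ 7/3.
76832/19683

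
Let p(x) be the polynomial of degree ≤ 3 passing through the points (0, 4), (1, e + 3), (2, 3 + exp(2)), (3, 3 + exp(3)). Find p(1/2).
-5*exp(2)/16 + exp(3)/16 + 15*e/16 + 53/16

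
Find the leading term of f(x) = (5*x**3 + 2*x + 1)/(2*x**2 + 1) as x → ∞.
5*x/2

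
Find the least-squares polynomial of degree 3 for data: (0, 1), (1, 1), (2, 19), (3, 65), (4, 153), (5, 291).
65/63 + (-985/189)x + (415/126)x² + (101/54)x³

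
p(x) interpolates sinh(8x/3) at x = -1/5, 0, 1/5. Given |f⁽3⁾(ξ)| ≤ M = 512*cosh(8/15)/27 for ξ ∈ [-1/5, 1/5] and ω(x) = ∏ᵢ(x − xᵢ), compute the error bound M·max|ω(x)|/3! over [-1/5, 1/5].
512*sqrt(3)*cosh(8/15)/91125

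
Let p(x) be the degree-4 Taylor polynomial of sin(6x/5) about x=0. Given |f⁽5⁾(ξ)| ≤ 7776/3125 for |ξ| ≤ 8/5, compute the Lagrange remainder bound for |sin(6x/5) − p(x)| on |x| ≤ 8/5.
10616832/48828125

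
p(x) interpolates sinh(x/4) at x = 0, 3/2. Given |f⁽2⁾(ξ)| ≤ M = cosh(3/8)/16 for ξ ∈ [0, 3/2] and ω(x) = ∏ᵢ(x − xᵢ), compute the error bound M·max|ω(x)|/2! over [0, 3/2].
9*cosh(3/8)/512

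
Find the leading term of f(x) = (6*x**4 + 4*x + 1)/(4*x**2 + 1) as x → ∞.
3*x**2/2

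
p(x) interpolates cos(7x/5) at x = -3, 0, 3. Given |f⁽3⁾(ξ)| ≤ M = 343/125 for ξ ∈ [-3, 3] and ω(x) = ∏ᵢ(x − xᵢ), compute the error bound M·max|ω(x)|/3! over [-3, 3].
343*sqrt(3)/125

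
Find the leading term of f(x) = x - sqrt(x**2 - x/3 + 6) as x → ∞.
1/6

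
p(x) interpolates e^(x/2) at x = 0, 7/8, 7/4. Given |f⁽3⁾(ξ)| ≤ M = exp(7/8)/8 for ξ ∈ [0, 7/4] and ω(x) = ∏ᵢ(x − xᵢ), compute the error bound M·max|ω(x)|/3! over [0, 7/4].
343*sqrt(3)*exp(7/8)/110592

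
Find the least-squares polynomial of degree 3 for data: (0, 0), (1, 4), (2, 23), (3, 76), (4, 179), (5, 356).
-17/126 + (2759/756)x + (-299/126)x² + (343/108)x³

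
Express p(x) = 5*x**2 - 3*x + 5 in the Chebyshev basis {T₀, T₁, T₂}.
(15/2)T₀ + (-3)T₁ + (5/2)T₂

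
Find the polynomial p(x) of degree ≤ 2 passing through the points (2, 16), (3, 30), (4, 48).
2*x**2 + 4*x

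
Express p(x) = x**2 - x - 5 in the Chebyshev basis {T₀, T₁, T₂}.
(-9/2)T₀ - T₁ + (1/2)T₂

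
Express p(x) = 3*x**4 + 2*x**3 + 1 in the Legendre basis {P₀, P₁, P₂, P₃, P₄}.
(8/5)P₀ + (6/5)P₁ + (12/7)P₂ + (4/5)P₃ + (24/35)P₄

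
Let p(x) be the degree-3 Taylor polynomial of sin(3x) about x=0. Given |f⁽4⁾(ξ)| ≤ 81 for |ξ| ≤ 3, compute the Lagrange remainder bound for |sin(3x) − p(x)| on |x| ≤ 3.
2187/8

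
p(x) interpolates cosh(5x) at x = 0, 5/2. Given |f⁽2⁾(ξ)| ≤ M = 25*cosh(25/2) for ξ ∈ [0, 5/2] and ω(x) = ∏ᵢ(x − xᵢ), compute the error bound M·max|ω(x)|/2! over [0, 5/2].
625*cosh(25/2)/32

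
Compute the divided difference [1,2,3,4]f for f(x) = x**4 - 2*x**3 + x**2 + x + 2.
8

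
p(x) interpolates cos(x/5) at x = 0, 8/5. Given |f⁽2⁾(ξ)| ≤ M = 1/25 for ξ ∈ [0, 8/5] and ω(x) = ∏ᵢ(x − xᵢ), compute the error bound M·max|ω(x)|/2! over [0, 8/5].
8/625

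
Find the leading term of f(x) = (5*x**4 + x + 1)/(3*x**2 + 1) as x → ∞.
5*x**2/3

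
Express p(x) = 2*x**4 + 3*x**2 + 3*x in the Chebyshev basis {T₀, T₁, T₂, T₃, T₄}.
(9/4)T₀ + (3)T₁ + (5/2)T₂ + (1/4)T₄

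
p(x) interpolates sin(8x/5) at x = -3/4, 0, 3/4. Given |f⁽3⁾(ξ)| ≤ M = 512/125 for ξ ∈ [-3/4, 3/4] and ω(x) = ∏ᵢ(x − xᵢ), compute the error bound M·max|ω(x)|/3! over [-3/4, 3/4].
8*sqrt(3)/125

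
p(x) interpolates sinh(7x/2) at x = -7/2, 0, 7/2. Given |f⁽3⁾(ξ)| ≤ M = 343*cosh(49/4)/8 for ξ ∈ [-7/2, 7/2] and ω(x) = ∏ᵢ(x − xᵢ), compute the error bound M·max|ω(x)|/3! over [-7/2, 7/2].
117649*sqrt(3)*cosh(49/4)/1728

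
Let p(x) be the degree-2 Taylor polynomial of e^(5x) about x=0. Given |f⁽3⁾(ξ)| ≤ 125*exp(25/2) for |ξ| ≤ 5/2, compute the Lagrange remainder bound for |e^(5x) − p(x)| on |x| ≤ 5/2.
15625*exp(25/2)/48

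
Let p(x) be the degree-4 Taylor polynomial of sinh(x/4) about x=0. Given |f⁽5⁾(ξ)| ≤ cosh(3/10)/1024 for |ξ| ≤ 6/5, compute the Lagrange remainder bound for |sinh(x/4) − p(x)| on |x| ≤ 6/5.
81*cosh(3/10)/4000000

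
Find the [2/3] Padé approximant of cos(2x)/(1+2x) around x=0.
(1 - 5*x**2/3)/(2*x**3/3 + x**2/3 + 2*x + 1)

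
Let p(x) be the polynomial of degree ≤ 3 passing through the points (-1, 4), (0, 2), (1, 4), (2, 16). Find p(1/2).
17/8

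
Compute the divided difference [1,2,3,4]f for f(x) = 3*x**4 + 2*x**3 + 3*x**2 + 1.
32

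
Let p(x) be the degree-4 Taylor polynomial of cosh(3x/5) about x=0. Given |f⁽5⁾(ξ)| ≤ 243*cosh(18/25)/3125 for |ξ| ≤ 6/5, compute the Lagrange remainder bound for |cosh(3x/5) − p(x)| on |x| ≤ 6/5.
78732*cosh(18/25)/48828125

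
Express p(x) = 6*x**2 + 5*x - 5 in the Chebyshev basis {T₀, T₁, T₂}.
(-2)T₀ + (5)T₁ + (3)T₂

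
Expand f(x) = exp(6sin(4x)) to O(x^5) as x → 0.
1 + 24*x + 288*x**2 + 2240*x**3 + 12288*x**4 + O(x**5)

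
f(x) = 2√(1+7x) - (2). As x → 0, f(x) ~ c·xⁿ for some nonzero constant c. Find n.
1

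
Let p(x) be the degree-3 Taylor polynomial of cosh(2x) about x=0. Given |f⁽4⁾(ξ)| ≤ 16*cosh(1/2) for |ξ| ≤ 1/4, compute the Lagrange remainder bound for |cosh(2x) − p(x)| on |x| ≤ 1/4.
cosh(1/2)/384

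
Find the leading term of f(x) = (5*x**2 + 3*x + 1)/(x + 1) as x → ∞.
5*x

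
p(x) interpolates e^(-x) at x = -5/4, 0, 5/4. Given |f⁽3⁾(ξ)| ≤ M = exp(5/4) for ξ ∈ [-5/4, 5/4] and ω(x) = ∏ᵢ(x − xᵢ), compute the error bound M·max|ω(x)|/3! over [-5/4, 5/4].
125*sqrt(3)*exp(5/4)/1728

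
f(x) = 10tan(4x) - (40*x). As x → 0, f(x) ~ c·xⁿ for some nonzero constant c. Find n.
3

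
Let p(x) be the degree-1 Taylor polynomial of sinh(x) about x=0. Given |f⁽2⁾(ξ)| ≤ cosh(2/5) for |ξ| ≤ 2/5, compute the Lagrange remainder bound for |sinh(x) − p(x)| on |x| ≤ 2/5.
2*cosh(2/5)/25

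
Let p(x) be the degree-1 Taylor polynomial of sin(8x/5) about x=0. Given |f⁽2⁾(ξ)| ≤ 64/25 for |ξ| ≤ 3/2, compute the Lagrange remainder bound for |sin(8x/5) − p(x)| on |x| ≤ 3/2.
72/25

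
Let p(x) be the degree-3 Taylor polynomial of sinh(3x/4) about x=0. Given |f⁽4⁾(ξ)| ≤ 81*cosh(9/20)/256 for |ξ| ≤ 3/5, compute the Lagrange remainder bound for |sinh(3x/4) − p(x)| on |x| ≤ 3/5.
2187*cosh(9/20)/1280000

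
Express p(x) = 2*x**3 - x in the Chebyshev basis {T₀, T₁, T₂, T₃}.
(1/2)T₁ + (1/2)T₃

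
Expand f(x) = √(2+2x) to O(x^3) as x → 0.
sqrt(2) + sqrt(2)*x/2 - sqrt(2)*x**2/8 + O(x**3)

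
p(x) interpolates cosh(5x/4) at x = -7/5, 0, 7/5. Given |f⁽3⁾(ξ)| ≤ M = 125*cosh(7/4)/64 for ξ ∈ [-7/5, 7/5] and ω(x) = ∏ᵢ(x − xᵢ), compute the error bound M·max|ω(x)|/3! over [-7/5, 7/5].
343*sqrt(3)*cosh(7/4)/1728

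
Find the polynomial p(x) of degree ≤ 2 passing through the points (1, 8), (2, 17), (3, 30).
2*x**2 + 3*x + 3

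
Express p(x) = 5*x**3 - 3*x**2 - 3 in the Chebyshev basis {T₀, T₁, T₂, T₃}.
(-9/2)T₀ + (15/4)T₁ + (-3/2)T₂ + (5/4)T₃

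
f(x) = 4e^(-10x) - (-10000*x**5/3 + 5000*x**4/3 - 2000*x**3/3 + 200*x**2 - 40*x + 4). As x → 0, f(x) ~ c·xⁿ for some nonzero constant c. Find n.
6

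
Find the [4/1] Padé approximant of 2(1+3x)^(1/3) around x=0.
(2*x**4/3 - 16*x**3/15 + 12*x**2/5 + 32*x/5 + 2)/(11*x/5 + 1)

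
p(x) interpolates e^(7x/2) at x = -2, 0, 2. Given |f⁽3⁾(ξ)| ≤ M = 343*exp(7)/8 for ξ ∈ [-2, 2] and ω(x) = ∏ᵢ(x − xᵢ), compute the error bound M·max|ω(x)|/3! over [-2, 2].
343*sqrt(3)*exp(7)/27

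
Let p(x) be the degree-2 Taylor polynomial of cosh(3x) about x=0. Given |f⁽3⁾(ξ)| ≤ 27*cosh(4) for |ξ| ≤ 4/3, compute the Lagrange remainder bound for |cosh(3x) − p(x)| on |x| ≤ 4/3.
32*cosh(4)/3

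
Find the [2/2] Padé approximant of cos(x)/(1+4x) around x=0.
(-187*x**2/372 + 2*x/93 + 1)/(x**2/12 + 374*x/93 + 1)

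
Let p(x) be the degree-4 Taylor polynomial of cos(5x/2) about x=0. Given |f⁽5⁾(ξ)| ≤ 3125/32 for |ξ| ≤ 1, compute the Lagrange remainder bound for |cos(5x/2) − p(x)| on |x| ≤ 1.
625/768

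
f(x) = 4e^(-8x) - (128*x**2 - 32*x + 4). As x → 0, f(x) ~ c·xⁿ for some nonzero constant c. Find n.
3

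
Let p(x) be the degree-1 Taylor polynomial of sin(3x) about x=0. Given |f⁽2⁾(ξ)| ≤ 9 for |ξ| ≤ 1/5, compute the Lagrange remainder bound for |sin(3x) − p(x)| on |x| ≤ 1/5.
9/50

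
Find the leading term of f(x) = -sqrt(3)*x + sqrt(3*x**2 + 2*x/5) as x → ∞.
sqrt(3)/15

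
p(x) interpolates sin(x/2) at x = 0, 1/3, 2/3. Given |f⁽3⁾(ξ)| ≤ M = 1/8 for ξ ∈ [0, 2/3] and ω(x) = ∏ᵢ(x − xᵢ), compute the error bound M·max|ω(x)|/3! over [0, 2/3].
sqrt(3)/5832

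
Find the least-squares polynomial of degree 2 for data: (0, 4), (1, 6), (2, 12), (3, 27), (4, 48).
151/35 + (-177/70)x + (47/14)x²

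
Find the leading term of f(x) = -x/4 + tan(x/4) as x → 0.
x**3/192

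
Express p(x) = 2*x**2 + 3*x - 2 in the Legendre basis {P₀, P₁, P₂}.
(-4/3)P₀ + (3)P₁ + (4/3)P₂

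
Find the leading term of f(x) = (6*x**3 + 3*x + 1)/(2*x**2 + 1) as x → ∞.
3*x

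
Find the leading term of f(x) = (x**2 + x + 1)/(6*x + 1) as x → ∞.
x/6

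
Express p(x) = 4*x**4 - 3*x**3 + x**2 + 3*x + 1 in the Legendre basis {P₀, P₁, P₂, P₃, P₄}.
(32/15)P₀ + (6/5)P₁ + (62/21)P₂ + (-6/5)P₃ + (32/35)P₄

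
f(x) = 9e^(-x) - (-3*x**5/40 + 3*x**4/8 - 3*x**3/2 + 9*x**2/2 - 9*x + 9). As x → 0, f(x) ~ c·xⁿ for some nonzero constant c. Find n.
6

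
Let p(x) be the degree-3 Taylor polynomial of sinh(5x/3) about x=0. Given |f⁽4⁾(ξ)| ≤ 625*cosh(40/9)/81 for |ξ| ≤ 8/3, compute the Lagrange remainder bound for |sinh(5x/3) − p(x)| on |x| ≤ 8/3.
320000*cosh(40/9)/19683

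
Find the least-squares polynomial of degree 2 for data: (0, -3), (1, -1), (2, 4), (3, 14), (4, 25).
-109/35 + (37/70)x + (23/14)x²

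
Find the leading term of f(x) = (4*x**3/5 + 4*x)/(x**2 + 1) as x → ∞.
4*x/5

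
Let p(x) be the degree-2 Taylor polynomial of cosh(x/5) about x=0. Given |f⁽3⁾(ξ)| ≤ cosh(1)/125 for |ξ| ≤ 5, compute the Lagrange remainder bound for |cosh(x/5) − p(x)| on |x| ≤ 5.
cosh(1)/6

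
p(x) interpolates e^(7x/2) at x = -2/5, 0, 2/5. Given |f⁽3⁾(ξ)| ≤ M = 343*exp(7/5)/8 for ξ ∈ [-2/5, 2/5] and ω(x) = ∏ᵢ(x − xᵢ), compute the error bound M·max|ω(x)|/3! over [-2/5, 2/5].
343*sqrt(3)*exp(7/5)/3375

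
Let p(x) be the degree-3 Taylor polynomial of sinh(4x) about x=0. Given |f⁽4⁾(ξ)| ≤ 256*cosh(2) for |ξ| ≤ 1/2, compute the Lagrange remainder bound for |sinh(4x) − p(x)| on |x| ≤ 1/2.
2*cosh(2)/3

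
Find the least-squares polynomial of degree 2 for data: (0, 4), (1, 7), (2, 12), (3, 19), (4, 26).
134/35 + (96/35)x + (5/7)x²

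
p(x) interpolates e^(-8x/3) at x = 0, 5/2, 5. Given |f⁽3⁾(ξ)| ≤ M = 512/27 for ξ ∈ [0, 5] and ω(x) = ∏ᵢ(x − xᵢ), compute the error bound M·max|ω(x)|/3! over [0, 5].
8000*sqrt(3)/729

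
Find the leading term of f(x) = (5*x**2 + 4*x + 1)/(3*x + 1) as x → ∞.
5*x/3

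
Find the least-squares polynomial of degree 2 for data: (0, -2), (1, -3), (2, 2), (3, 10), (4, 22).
-79/35 + (-153/70)x + (29/14)x²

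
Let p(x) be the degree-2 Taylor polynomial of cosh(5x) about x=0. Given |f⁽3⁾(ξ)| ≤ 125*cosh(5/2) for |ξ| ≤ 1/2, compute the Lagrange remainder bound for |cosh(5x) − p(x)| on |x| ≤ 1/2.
125*cosh(5/2)/48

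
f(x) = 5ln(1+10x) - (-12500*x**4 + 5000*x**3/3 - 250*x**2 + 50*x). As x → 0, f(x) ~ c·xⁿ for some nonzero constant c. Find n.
5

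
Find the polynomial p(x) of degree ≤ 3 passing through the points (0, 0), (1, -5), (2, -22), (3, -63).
-2*x**3 - 3*x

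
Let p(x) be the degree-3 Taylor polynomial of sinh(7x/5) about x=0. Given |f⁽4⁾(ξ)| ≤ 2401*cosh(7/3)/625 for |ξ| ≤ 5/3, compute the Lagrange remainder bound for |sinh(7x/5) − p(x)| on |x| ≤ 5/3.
2401*cosh(7/3)/1944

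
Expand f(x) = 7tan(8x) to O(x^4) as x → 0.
56*x + 3584*x**3/3 + O(x**4)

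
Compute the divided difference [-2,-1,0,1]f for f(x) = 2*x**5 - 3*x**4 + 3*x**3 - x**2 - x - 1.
19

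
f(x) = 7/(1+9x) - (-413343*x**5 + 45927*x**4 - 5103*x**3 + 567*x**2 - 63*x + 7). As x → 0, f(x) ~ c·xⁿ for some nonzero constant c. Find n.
6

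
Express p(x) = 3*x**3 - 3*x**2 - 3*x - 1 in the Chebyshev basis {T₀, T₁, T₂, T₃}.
(-5/2)T₀ + (-3/4)T₁ + (-3/2)T₂ + (3/4)T₃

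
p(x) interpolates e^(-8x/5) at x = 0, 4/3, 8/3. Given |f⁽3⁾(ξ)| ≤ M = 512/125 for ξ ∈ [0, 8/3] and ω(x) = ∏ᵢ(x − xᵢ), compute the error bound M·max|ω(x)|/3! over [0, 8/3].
32768*sqrt(3)/91125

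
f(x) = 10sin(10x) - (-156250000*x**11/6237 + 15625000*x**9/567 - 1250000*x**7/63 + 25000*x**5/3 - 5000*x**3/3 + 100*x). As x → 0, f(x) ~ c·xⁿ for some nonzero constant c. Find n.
13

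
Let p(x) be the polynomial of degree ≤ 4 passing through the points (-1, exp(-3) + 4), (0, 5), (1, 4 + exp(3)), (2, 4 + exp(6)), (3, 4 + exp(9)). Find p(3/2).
((-5*exp(9) + 492 + 90*exp(3) + 60*exp(6))*exp(3) + 3)*exp(-3)/128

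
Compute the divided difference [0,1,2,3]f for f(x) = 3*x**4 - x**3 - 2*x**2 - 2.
17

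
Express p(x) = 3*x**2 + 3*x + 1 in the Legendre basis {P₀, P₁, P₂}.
(2)P₀ + (3)P₁ + (2)P₂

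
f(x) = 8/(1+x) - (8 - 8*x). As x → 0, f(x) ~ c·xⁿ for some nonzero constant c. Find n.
2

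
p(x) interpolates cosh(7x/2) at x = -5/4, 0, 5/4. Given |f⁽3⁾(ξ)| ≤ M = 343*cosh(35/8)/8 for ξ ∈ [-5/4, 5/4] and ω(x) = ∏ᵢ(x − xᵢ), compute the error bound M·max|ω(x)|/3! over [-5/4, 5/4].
42875*sqrt(3)*cosh(35/8)/13824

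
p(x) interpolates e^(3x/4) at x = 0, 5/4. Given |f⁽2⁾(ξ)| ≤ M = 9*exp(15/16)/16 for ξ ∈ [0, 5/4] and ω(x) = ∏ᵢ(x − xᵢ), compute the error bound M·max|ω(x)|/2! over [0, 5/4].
225*exp(15/16)/2048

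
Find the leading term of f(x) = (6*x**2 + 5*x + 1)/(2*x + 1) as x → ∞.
3*x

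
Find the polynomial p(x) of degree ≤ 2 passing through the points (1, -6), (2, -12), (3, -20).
-x**2 - 3*x - 2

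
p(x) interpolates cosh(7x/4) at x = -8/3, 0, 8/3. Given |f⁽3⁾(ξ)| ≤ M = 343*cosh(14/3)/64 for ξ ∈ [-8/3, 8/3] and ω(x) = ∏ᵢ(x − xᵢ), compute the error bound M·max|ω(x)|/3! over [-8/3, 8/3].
2744*sqrt(3)*cosh(14/3)/729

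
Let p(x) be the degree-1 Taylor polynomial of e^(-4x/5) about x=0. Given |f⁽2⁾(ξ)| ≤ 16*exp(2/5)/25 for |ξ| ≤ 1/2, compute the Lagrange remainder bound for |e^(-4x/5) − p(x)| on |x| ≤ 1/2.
2*exp(2/5)/25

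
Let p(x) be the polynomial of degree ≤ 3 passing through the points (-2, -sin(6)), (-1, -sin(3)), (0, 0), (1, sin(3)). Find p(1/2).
-sin(6)/16 + 5*sin(3)/8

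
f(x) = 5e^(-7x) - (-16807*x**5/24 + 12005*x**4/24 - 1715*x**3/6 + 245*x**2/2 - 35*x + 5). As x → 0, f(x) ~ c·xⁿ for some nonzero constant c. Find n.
6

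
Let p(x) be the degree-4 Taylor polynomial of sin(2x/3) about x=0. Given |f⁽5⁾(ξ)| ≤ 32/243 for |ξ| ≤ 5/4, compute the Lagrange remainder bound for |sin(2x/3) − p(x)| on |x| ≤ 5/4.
625/186624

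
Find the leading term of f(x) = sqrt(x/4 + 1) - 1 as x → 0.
x/8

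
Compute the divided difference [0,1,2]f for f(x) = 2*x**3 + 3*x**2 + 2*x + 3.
9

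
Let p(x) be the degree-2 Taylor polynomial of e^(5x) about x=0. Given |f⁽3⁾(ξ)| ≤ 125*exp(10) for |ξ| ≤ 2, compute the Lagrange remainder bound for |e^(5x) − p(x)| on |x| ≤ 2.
500*exp(10)/3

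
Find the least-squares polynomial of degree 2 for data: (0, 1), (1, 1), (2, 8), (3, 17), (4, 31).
24/35 + (-34/35)x + (15/7)x²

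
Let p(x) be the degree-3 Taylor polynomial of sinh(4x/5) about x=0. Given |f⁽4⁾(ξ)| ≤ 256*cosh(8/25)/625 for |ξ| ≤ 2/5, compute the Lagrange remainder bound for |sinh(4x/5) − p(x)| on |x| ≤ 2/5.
512*cosh(8/25)/1171875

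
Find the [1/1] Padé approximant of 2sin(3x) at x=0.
6*x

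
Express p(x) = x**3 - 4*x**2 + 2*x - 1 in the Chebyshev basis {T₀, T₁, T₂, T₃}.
(-3)T₀ + (11/4)T₁ + (-2)T₂ + (1/4)T₃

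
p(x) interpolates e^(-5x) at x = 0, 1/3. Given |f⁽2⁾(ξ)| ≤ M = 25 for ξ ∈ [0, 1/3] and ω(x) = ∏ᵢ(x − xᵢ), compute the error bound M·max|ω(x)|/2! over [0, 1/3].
25/72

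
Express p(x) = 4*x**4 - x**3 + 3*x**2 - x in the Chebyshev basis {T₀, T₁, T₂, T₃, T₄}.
(3)T₀ + (-7/4)T₁ + (7/2)T₂ + (-1/4)T₃ + (1/2)T₄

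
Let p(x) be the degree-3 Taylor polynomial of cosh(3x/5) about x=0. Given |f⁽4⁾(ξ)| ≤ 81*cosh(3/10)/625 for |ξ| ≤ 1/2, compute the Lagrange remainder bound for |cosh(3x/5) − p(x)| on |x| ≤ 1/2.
27*cosh(3/10)/80000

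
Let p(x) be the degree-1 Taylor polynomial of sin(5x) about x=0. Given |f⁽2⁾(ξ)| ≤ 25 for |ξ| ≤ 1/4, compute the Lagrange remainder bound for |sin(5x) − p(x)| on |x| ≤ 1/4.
25/32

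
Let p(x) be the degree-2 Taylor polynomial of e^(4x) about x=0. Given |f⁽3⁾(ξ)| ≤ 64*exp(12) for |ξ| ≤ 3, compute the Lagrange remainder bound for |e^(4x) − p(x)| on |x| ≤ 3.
288*exp(12)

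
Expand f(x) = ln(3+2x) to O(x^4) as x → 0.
log(3) + 2*x/3 - 2*x**2/9 + 8*x**3/81 + O(x**4)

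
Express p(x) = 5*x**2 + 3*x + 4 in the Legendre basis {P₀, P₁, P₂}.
(17/3)P₀ + (3)P₁ + (10/3)P₂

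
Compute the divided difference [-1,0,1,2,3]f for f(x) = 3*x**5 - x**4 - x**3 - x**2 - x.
14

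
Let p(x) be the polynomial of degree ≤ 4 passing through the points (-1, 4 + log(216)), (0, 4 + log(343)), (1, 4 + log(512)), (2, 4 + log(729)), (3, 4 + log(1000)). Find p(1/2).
4 + log(448*2**(9/32)*3**(121/128)*5**(9/128)*7**(13/32)/9)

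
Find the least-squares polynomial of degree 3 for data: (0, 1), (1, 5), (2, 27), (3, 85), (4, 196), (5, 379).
41/42 + (265/252)x + (1/21)x² + (107/36)x³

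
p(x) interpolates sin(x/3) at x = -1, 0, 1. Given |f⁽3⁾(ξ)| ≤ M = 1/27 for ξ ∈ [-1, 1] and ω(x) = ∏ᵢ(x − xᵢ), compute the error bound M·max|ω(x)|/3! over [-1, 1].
sqrt(3)/729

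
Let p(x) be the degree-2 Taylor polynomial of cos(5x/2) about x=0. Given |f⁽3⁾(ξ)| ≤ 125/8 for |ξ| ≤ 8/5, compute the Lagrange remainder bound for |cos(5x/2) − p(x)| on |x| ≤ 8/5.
32/3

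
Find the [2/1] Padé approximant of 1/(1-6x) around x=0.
1/(1 - 6*x)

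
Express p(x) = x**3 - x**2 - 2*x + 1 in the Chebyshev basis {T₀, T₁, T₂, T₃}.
(1/2)T₀ + (-5/4)T₁ + (-1/2)T₂ + (1/4)T₃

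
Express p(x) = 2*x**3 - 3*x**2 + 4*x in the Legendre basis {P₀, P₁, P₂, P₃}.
-P₀ + (26/5)P₁ + (-2)P₂ + (4/5)P₃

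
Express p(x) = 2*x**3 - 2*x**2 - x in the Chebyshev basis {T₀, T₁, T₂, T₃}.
-T₀ + (1/2)T₁ - T₂ + (1/2)T₃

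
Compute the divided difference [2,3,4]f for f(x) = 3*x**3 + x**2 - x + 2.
28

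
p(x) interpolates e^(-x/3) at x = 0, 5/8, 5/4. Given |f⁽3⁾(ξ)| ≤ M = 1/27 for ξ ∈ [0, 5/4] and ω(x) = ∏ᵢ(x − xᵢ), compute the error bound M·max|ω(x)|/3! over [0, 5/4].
125*sqrt(3)/373248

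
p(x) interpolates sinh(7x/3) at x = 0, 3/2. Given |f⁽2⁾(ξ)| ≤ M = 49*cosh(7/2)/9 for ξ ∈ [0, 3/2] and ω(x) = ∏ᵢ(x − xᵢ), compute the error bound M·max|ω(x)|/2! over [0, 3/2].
49*cosh(7/2)/32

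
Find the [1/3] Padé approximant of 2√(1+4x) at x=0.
(7*x + 2)/(x**3 - x**2 + 3*x/2 + 1)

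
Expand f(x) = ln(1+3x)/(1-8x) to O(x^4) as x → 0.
3*x + 39*x**2/2 + 165*x**3 + O(x**4)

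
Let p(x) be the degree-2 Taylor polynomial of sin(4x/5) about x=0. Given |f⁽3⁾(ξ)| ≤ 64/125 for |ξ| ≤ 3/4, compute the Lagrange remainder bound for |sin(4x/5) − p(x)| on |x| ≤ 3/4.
9/250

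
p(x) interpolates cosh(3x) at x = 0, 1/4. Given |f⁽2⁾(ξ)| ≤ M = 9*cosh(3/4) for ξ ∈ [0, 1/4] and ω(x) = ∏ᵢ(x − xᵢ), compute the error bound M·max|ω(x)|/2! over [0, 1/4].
9*cosh(3/4)/128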